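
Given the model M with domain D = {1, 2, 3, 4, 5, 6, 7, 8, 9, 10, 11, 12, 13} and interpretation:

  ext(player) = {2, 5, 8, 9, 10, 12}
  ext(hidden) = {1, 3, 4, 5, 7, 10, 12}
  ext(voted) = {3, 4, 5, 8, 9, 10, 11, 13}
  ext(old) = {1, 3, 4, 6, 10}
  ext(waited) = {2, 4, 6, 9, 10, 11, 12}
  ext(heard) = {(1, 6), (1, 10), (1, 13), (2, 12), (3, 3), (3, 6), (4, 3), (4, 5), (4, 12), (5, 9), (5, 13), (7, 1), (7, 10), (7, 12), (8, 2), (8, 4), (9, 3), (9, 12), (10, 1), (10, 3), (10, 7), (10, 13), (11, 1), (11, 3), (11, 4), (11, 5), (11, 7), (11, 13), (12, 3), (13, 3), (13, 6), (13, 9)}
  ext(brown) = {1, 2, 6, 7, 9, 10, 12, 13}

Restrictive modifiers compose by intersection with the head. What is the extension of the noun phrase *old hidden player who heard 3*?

{10}

⟦who heard 3⟧ = {x : ⟨x, 3⟩ ∈ ⟦heard⟧} = {3, 4, 9, 10, 11, 12, 13}
⟦player⟧ = {2, 5, 8, 9, 10, 12}
… ∩ ⟦who heard 3⟧ = {2, 5, 8, 9, 10, 12} ∩ {3, 4, 9, 10, 11, 12, 13} = {9, 10, 12}
… ∩ ⟦old⟧ = {9, 10, 12} ∩ {1, 3, 4, 6, 10} = {10}
… ∩ ⟦hidden⟧ = {10} ∩ {1, 3, 4, 5, 7, 10, 12} = {10}
So ⟦old hidden player who heard 3⟧ = {10}.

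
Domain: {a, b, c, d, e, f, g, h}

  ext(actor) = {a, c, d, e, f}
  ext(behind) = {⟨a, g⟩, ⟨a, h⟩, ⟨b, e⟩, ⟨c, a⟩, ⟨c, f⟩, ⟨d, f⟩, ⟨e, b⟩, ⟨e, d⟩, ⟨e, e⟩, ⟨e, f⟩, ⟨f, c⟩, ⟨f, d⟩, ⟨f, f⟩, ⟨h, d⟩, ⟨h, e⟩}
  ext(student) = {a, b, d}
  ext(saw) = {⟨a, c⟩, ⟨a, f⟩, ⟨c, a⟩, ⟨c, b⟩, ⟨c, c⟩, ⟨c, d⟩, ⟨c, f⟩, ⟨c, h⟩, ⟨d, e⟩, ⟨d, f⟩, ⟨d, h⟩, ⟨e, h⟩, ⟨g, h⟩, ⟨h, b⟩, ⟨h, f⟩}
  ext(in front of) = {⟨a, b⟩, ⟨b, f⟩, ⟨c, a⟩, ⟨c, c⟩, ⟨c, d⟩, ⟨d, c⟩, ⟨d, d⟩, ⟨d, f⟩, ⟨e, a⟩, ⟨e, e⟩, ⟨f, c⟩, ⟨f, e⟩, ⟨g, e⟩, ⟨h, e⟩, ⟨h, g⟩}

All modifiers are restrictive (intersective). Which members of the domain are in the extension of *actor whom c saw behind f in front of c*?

{c, d, f}

⟦whom c saw⟧ = {x : ⟨c, x⟩ ∈ ⟦saw⟧} = {a, b, c, d, f, h}
⟦behind f⟧ = {x : ⟨x, f⟩ ∈ ⟦behind⟧} = {c, d, e, f}
⟦in front of c⟧ = {x : ⟨x, c⟩ ∈ ⟦in front of⟧} = {c, d, f}
⟦actor⟧ = {a, c, d, e, f}
… ∩ ⟦whom c saw⟧ = {a, c, d, e, f} ∩ {a, b, c, d, f, h} = {a, c, d, f}
… ∩ ⟦behind f⟧ = {a, c, d, f} ∩ {c, d, e, f} = {c, d, f}
… ∩ ⟦in front of c⟧ = {c, d, f} ∩ {c, d, f} = {c, d, f}
So ⟦actor whom c saw behind f in front of c⟧ = {c, d, f}.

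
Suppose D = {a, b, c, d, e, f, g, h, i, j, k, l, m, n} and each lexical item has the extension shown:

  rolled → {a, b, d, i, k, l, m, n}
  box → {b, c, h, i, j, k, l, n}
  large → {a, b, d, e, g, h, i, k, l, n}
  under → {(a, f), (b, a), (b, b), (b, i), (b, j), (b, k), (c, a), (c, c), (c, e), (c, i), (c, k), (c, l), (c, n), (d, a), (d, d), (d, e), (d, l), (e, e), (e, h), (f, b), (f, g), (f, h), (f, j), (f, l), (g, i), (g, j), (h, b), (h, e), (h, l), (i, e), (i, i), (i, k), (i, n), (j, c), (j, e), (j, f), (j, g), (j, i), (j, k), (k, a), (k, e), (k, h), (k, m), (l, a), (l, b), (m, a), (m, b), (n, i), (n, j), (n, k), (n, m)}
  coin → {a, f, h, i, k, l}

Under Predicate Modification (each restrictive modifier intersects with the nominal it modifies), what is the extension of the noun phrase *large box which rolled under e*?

{i, k}

⟦which rolled⟧ = ⟦rolled⟧ = {a, b, d, i, k, l, m, n}
⟦under e⟧ = {x : ⟨x, e⟩ ∈ ⟦under⟧} = {c, d, e, h, i, j, k}
⟦box⟧ = {b, c, h, i, j, k, l, n}
… ∩ ⟦which rolled⟧ = {b, c, h, i, j, k, l, n} ∩ {a, b, d, i, k, l, m, n} = {b, i, k, l, n}
… ∩ ⟦under e⟧ = {b, i, k, l, n} ∩ {c, d, e, h, i, j, k} = {i, k}
… ∩ ⟦large⟧ = {i, k} ∩ {a, b, d, e, g, h, i, k, l, n} = {i, k}
So ⟦large box which rolled under e⟧ = {i, k}.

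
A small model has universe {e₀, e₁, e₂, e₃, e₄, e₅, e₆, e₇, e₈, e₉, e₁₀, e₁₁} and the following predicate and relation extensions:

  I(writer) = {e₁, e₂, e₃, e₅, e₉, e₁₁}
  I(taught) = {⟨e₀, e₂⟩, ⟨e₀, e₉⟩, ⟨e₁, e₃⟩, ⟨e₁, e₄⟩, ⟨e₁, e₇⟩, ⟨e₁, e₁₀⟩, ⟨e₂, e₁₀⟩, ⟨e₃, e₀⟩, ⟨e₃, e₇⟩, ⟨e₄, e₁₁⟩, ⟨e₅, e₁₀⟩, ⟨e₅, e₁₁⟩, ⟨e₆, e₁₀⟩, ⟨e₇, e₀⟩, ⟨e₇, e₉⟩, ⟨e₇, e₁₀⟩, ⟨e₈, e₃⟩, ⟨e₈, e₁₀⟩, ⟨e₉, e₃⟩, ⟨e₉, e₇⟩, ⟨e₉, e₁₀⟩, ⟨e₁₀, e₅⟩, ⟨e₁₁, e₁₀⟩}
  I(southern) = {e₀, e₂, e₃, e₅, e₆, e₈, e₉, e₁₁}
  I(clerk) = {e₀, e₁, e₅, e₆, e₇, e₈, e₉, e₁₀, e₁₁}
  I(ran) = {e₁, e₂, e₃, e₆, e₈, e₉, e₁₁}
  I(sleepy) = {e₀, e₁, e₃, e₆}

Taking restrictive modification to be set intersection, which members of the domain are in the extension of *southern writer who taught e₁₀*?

⟦who taught e₁₀⟧ = {x : ⟨x, e₁₀⟩ ∈ ⟦taught⟧} = {e₁, e₂, e₅, e₆, e₇, e₈, e₉, e₁₁}
⟦writer⟧ = {e₁, e₂, e₃, e₅, e₉, e₁₁}
… ∩ ⟦who taught e₁₀⟧ = {e₁, e₂, e₃, e₅, e₉, e₁₁} ∩ {e₁, e₂, e₅, e₆, e₇, e₈, e₉, e₁₁} = {e₁, e₂, e₅, e₉, e₁₁}
… ∩ ⟦southern⟧ = {e₁, e₂, e₅, e₉, e₁₁} ∩ {e₀, e₂, e₃, e₅, e₆, e₈, e₉, e₁₁} = {e₂, e₅, e₉, e₁₁}
So ⟦southern writer who taught e₁₀⟧ = {e₂, e₅, e₉, e₁₁}.

{e₂, e₅, e₉, e₁₁}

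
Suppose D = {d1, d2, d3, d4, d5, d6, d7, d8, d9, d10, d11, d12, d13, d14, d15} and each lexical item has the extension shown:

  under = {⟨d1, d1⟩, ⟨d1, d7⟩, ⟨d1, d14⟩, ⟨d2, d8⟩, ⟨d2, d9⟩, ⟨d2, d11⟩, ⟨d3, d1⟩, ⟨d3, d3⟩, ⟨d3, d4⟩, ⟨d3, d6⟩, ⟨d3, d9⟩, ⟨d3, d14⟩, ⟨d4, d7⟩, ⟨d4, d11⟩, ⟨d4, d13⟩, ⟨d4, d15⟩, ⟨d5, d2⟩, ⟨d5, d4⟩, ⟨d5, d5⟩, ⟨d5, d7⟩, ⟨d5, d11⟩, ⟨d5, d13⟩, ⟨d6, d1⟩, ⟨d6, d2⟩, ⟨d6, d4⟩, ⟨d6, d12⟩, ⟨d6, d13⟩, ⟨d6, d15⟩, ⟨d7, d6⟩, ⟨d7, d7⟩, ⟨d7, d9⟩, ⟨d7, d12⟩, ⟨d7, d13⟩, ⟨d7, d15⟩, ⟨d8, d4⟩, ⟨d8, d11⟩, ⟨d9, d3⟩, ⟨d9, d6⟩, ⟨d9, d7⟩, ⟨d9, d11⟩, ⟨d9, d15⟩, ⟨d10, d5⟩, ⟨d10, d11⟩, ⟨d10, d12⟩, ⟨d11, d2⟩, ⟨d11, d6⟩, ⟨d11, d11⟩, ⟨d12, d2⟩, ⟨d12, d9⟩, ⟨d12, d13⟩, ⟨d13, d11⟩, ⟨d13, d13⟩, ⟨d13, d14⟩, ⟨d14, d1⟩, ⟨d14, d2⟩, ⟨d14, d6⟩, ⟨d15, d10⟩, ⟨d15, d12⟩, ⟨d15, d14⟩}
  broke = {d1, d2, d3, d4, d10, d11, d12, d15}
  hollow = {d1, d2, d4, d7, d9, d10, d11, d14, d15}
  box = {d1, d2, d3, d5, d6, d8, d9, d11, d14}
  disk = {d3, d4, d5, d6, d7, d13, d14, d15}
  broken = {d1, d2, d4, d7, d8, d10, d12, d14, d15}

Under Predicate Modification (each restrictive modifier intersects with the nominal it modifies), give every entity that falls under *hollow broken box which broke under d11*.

{d2}

⟦which broke⟧ = ⟦broke⟧ = {d1, d2, d3, d4, d10, d11, d12, d15}
⟦under d11⟧ = {x : ⟨x, d11⟩ ∈ ⟦under⟧} = {d2, d4, d5, d8, d9, d10, d11, d13}
⟦box⟧ = {d1, d2, d3, d5, d6, d8, d9, d11, d14}
… ∩ ⟦which broke⟧ = {d1, d2, d3, d5, d6, d8, d9, d11, d14} ∩ {d1, d2, d3, d4, d10, d11, d12, d15} = {d1, d2, d3, d11}
… ∩ ⟦under d11⟧ = {d1, d2, d3, d11} ∩ {d2, d4, d5, d8, d9, d10, d11, d13} = {d2, d11}
… ∩ ⟦hollow⟧ = {d2, d11} ∩ {d1, d2, d4, d7, d9, d10, d11, d14, d15} = {d2, d11}
… ∩ ⟦broken⟧ = {d2, d11} ∩ {d1, d2, d4, d7, d8, d10, d12, d14, d15} = {d2}
So ⟦hollow broken box which broke under d11⟧ = {d2}.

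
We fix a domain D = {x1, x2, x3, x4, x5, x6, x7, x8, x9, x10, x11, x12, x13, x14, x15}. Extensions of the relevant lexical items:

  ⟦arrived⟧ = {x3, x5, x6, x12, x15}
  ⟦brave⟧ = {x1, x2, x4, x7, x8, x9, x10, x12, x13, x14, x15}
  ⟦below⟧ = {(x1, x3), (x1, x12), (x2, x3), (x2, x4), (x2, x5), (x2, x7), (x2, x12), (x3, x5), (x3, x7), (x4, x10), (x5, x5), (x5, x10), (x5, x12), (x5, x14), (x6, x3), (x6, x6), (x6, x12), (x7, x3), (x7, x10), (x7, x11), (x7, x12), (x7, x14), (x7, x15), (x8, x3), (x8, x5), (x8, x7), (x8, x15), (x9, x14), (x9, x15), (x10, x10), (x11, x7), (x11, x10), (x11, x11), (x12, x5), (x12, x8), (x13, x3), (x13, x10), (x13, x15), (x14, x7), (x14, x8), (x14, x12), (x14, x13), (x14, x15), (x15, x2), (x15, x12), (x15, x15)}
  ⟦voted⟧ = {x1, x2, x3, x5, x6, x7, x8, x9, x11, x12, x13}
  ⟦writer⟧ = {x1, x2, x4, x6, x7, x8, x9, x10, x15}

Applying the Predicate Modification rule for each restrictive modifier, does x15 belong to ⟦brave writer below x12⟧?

⟦below x12⟧ = {x : ⟨x, x12⟩ ∈ ⟦below⟧} = {x1, x2, x5, x6, x7, x14, x15}
⟦writer⟧ = {x1, x2, x4, x6, x7, x8, x9, x10, x15}
… ∩ ⟦below x12⟧ = {x1, x2, x4, x6, x7, x8, x9, x10, x15} ∩ {x1, x2, x5, x6, x7, x14, x15} = {x1, x2, x6, x7, x15}
… ∩ ⟦brave⟧ = {x1, x2, x6, x7, x15} ∩ {x1, x2, x4, x7, x8, x9, x10, x12, x13, x14, x15} = {x1, x2, x7, x15}
⟦brave writer below x12⟧ = {x1, x2, x7, x15}; x15 ∈ this set.

yes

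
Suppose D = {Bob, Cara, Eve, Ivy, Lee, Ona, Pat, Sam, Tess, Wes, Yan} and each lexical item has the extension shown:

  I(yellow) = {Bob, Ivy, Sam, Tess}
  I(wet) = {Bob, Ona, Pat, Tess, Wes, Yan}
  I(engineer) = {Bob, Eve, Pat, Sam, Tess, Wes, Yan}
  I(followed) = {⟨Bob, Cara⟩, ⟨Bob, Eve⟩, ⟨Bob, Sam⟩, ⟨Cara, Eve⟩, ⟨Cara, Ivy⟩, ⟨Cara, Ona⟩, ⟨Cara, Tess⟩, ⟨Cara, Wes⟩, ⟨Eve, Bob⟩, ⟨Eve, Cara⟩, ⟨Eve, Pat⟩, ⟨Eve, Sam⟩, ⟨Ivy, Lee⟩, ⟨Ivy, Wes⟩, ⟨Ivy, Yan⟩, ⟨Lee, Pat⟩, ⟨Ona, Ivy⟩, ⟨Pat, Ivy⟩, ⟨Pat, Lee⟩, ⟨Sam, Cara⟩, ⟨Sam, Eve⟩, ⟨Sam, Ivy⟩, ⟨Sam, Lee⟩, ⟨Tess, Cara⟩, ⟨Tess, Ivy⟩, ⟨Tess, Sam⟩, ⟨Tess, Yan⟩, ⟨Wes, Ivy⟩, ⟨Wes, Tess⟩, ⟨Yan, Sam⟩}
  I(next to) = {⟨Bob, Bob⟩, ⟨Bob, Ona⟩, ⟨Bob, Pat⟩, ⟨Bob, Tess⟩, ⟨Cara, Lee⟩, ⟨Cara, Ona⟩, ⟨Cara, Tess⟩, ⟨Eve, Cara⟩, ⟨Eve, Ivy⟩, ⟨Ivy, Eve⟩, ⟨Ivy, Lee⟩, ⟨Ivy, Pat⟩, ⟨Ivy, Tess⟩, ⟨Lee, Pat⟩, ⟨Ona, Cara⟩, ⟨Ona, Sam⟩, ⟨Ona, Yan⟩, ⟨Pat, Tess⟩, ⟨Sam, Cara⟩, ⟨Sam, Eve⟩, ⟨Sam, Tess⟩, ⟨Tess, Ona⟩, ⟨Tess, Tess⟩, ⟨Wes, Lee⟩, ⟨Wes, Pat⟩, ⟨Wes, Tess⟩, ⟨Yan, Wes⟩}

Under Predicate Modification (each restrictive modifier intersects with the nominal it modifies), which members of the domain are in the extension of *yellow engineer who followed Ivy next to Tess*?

{Sam, Tess}

⟦who followed Ivy⟧ = {x : ⟨x, Ivy⟩ ∈ ⟦followed⟧} = {Cara, Ona, Pat, Sam, Tess, Wes}
⟦next to Tess⟧ = {x : ⟨x, Tess⟩ ∈ ⟦next to⟧} = {Bob, Cara, Ivy, Pat, Sam, Tess, Wes}
⟦engineer⟧ = {Bob, Eve, Pat, Sam, Tess, Wes, Yan}
… ∩ ⟦who followed Ivy⟧ = {Bob, Eve, Pat, Sam, Tess, Wes, Yan} ∩ {Cara, Ona, Pat, Sam, Tess, Wes} = {Pat, Sam, Tess, Wes}
… ∩ ⟦next to Tess⟧ = {Pat, Sam, Tess, Wes} ∩ {Bob, Cara, Ivy, Pat, Sam, Tess, Wes} = {Pat, Sam, Tess, Wes}
… ∩ ⟦yellow⟧ = {Pat, Sam, Tess, Wes} ∩ {Bob, Ivy, Sam, Tess} = {Sam, Tess}
So ⟦yellow engineer who followed Ivy next to Tess⟧ = {Sam, Tess}.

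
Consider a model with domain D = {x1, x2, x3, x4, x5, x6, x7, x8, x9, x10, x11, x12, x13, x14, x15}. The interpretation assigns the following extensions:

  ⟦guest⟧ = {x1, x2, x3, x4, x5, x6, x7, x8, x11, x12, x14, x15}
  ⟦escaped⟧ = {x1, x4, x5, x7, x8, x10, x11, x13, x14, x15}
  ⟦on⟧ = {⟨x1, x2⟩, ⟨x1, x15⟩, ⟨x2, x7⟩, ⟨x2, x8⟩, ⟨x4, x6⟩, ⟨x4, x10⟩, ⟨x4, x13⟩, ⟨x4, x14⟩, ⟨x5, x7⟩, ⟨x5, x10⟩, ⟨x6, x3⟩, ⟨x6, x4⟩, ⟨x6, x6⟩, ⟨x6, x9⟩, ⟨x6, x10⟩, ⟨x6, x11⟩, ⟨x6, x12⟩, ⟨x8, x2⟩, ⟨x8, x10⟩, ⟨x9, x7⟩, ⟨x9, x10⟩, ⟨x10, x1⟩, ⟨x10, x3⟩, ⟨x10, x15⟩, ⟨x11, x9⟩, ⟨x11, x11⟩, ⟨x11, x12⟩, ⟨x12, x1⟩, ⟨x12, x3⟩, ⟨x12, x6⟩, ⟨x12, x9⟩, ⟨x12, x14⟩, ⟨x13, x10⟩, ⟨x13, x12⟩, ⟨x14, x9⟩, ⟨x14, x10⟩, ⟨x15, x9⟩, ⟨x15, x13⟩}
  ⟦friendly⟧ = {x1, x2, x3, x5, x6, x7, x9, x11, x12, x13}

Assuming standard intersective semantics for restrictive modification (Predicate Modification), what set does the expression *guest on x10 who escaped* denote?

{x4, x5, x8, x14}

⟦on x10⟧ = {x : ⟨x, x10⟩ ∈ ⟦on⟧} = {x4, x5, x6, x8, x9, x13, x14}
⟦who escaped⟧ = ⟦escaped⟧ = {x1, x4, x5, x7, x8, x10, x11, x13, x14, x15}
⟦guest⟧ = {x1, x2, x3, x4, x5, x6, x7, x8, x11, x12, x14, x15}
… ∩ ⟦on x10⟧ = {x1, x2, x3, x4, x5, x6, x7, x8, x11, x12, x14, x15} ∩ {x4, x5, x6, x8, x9, x13, x14} = {x4, x5, x6, x8, x14}
… ∩ ⟦who escaped⟧ = {x4, x5, x6, x8, x14} ∩ {x1, x4, x5, x7, x8, x10, x11, x13, x14, x15} = {x4, x5, x8, x14}
So ⟦guest on x10 who escaped⟧ = {x4, x5, x8, x14}.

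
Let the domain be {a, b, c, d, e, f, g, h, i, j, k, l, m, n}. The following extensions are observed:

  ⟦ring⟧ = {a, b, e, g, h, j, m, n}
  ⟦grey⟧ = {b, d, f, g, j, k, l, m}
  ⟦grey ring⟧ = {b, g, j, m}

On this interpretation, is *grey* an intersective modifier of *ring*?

⟦grey⟧ ∩ ⟦ring⟧ = {b, d, f, g, j, k, l, m} ∩ {a, b, e, g, h, j, m, n} = {b, g, j, m}
Observed ⟦grey ring⟧ = {b, g, j, m}.
These coincide, so the modifier is intersective here.

yes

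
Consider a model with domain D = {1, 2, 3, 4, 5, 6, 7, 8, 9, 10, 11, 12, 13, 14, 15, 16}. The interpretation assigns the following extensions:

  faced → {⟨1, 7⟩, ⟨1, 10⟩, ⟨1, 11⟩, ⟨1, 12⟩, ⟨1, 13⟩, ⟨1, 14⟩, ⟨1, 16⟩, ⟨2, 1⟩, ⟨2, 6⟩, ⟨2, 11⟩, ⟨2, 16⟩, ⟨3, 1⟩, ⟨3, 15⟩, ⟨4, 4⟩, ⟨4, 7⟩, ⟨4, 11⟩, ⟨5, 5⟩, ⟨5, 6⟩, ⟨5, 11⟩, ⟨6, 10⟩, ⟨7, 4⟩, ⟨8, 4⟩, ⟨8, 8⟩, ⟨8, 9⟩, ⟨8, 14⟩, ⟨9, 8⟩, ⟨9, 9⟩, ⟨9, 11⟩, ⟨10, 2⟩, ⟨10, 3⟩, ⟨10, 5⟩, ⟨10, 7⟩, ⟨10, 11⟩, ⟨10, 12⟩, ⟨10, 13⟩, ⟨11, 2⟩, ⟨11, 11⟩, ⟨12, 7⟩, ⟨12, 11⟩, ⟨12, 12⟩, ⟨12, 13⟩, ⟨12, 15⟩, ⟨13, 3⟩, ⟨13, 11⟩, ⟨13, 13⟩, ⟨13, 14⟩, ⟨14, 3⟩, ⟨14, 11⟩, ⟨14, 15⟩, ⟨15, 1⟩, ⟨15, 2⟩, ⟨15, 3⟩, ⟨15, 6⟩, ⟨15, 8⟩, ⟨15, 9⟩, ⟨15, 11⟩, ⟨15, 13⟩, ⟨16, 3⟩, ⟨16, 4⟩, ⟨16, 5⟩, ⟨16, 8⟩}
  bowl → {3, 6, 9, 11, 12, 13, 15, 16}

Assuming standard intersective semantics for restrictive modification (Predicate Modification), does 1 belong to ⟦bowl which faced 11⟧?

⟦which faced 11⟧ = {x : ⟨x, 11⟩ ∈ ⟦faced⟧} = {1, 2, 4, 5, 9, 10, 11, 12, 13, 14, 15}
⟦bowl⟧ = {3, 6, 9, 11, 12, 13, 15, 16}
… ∩ ⟦which faced 11⟧ = {3, 6, 9, 11, 12, 13, 15, 16} ∩ {1, 2, 4, 5, 9, 10, 11, 12, 13, 14, 15} = {9, 11, 12, 13, 15}
⟦bowl which faced 11⟧ = {9, 11, 12, 13, 15}; 1 ∉ this set.

no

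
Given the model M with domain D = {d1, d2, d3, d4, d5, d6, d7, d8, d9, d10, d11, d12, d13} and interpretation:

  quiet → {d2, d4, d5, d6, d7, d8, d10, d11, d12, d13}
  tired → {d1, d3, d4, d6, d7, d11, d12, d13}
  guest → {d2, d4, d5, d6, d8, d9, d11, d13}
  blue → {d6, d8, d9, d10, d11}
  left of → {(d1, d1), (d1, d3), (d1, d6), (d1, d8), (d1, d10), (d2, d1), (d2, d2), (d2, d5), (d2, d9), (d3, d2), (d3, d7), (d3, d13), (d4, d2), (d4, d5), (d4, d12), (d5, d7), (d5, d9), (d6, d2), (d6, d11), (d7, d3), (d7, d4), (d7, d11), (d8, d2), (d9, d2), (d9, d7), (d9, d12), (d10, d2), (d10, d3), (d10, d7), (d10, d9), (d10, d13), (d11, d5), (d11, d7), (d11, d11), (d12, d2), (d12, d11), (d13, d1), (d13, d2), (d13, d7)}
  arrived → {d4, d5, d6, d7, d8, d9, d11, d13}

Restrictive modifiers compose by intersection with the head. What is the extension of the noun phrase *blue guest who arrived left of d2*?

{d6, d8, d9}

⟦who arrived⟧ = ⟦arrived⟧ = {d4, d5, d6, d7, d8, d9, d11, d13}
⟦left of d2⟧ = {x : ⟨x, d2⟩ ∈ ⟦left of⟧} = {d2, d3, d4, d6, d8, d9, d10, d12, d13}
⟦guest⟧ = {d2, d4, d5, d6, d8, d9, d11, d13}
… ∩ ⟦who arrived⟧ = {d2, d4, d5, d6, d8, d9, d11, d13} ∩ {d4, d5, d6, d7, d8, d9, d11, d13} = {d4, d5, d6, d8, d9, d11, d13}
… ∩ ⟦left of d2⟧ = {d4, d5, d6, d8, d9, d11, d13} ∩ {d2, d3, d4, d6, d8, d9, d10, d12, d13} = {d4, d6, d8, d9, d13}
… ∩ ⟦blue⟧ = {d4, d6, d8, d9, d13} ∩ {d6, d8, d9, d10, d11} = {d6, d8, d9}
So ⟦blue guest who arrived left of d2⟧ = {d6, d8, d9}.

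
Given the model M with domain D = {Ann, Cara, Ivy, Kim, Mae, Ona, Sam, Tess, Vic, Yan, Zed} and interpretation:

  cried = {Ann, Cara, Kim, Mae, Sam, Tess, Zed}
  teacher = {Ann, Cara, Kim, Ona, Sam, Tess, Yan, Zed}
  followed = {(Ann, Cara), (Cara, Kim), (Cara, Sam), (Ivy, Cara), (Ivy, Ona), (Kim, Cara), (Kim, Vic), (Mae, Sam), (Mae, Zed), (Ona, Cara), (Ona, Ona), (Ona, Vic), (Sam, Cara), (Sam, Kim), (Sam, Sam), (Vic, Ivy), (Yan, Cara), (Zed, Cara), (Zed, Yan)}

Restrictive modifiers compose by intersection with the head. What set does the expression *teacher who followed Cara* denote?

⟦who followed Cara⟧ = {x : ⟨x, Cara⟩ ∈ ⟦followed⟧} = {Ann, Ivy, Kim, Ona, Sam, Yan, Zed}
⟦teacher⟧ = {Ann, Cara, Kim, Ona, Sam, Tess, Yan, Zed}
… ∩ ⟦who followed Cara⟧ = {Ann, Cara, Kim, Ona, Sam, Tess, Yan, Zed} ∩ {Ann, Ivy, Kim, Ona, Sam, Yan, Zed} = {Ann, Kim, Ona, Sam, Yan, Zed}
So ⟦teacher who followed Cara⟧ = {Ann, Kim, Ona, Sam, Yan, Zed}.

{Ann, Kim, Ona, Sam, Yan, Zed}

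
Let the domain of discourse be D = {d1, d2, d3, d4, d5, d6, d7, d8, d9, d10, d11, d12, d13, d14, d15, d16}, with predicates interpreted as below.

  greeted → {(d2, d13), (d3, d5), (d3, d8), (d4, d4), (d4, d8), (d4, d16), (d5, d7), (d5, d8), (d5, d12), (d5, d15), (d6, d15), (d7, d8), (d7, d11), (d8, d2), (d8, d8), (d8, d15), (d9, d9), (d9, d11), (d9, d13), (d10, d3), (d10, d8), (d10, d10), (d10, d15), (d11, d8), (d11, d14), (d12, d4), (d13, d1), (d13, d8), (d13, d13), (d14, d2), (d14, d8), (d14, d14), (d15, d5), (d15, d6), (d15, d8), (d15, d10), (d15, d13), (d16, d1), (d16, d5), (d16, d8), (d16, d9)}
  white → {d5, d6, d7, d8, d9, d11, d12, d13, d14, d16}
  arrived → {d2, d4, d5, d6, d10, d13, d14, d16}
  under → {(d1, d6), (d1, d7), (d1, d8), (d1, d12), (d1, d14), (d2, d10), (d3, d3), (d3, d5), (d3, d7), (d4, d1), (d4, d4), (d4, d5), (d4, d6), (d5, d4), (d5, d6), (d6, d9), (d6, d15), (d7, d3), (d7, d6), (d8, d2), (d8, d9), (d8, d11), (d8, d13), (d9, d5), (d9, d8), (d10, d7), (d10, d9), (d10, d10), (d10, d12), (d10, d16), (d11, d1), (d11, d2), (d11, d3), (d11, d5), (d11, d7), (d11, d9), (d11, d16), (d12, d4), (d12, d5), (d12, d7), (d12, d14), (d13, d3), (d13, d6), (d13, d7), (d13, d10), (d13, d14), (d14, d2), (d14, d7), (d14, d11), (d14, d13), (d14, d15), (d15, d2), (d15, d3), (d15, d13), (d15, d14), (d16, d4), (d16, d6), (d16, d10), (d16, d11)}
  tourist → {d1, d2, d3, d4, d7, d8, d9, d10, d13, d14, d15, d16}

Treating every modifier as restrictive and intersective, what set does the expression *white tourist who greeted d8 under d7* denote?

⟦who greeted d8⟧ = {x : ⟨x, d8⟩ ∈ ⟦greeted⟧} = {d3, d4, d5, d7, d8, d10, d11, d13, d14, d15, d16}
⟦under d7⟧ = {x : ⟨x, d7⟩ ∈ ⟦under⟧} = {d1, d3, d10, d11, d12, d13, d14}
⟦tourist⟧ = {d1, d2, d3, d4, d7, d8, d9, d10, d13, d14, d15, d16}
… ∩ ⟦who greeted d8⟧ = {d1, d2, d3, d4, d7, d8, d9, d10, d13, d14, d15, d16} ∩ {d3, d4, d5, d7, d8, d10, d11, d13, d14, d15, d16} = {d3, d4, d7, d8, d10, d13, d14, d15, d16}
… ∩ ⟦under d7⟧ = {d3, d4, d7, d8, d10, d13, d14, d15, d16} ∩ {d1, d3, d10, d11, d12, d13, d14} = {d3, d10, d13, d14}
… ∩ ⟦white⟧ = {d3, d10, d13, d14} ∩ {d5, d6, d7, d8, d9, d11, d12, d13, d14, d16} = {d13, d14}
So ⟦white tourist who greeted d8 under d7⟧ = {d13, d14}.

{d13, d14}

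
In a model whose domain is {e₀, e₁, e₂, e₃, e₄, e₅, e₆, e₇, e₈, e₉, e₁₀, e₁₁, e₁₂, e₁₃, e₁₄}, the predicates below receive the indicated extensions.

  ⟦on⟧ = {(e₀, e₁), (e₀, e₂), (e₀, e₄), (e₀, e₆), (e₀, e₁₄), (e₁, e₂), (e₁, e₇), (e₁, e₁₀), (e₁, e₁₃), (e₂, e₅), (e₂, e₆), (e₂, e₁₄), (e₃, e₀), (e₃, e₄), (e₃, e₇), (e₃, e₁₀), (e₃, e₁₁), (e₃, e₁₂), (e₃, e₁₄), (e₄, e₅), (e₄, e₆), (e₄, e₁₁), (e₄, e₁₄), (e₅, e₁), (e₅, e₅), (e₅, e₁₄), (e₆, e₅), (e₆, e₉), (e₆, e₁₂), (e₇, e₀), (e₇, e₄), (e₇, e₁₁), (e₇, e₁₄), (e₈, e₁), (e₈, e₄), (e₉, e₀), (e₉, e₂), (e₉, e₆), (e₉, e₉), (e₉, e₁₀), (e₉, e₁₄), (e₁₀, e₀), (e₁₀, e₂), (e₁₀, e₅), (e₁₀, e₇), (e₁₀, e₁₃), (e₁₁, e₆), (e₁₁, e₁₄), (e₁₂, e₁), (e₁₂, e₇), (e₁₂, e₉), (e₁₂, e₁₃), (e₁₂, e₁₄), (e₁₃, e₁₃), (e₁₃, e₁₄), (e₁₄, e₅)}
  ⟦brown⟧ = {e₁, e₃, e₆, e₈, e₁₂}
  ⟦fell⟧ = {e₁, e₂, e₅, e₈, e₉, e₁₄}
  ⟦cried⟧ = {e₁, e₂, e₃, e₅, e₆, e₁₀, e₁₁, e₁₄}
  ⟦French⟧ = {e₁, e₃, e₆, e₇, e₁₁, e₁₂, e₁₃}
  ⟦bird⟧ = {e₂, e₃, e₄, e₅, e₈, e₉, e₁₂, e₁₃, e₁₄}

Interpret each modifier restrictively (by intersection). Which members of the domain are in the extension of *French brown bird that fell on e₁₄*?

∅

⟦that fell⟧ = ⟦fell⟧ = {e₁, e₂, e₅, e₈, e₉, e₁₄}
⟦on e₁₄⟧ = {x : ⟨x, e₁₄⟩ ∈ ⟦on⟧} = {e₀, e₂, e₃, e₄, e₅, e₇, e₉, e₁₁, e₁₂, e₁₃}
⟦bird⟧ = {e₂, e₃, e₄, e₅, e₈, e₉, e₁₂, e₁₃, e₁₄}
… ∩ ⟦that fell⟧ = {e₂, e₃, e₄, e₅, e₈, e₉, e₁₂, e₁₃, e₁₄} ∩ {e₁, e₂, e₅, e₈, e₉, e₁₄} = {e₂, e₅, e₈, e₉, e₁₄}
… ∩ ⟦on e₁₄⟧ = {e₂, e₅, e₈, e₉, e₁₄} ∩ {e₀, e₂, e₃, e₄, e₅, e₇, e₉, e₁₁, e₁₂, e₁₃} = {e₂, e₅, e₉}
… ∩ ⟦French⟧ = {e₂, e₅, e₉} ∩ {e₁, e₃, e₆, e₇, e₁₁, e₁₂, e₁₃} = ∅
… ∩ ⟦brown⟧ = ∅ ∩ {e₁, e₃, e₆, e₈, e₁₂} = ∅
So ⟦French brown bird that fell on e₁₄⟧ = ∅.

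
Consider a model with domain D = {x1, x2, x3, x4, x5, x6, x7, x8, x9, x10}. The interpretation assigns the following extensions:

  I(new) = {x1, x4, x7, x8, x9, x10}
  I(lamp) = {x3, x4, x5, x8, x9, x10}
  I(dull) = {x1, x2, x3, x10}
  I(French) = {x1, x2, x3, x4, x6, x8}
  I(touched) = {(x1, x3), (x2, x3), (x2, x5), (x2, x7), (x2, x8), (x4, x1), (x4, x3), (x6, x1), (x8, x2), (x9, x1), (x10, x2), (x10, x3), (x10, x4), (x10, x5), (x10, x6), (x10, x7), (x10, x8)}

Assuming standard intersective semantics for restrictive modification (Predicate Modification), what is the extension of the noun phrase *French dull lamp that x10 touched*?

⟦that x10 touched⟧ = {x : ⟨x10, x⟩ ∈ ⟦touched⟧} = {x2, x3, x4, x5, x6, x7, x8}
⟦lamp⟧ = {x3, x4, x5, x8, x9, x10}
… ∩ ⟦that x10 touched⟧ = {x3, x4, x5, x8, x9, x10} ∩ {x2, x3, x4, x5, x6, x7, x8} = {x3, x4, x5, x8}
… ∩ ⟦French⟧ = {x3, x4, x5, x8} ∩ {x1, x2, x3, x4, x6, x8} = {x3, x4, x8}
… ∩ ⟦dull⟧ = {x3, x4, x8} ∩ {x1, x2, x3, x10} = {x3}
So ⟦French dull lamp that x10 touched⟧ = {x3}.

{x3}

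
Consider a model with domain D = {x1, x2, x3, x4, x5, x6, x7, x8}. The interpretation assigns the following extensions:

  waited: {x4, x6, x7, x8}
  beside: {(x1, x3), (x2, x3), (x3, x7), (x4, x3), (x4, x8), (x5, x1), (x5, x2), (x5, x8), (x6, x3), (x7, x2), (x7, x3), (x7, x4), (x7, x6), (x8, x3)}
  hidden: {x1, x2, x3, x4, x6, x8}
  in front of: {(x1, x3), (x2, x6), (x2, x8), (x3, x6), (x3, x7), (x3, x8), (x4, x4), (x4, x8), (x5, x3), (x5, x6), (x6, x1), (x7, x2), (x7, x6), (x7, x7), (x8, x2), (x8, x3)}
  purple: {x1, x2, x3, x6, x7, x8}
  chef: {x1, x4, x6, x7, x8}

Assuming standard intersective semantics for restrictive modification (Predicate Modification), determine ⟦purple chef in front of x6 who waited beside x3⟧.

{x7}

⟦in front of x6⟧ = {x : ⟨x, x6⟩ ∈ ⟦in front of⟧} = {x2, x3, x5, x7}
⟦who waited⟧ = ⟦waited⟧ = {x4, x6, x7, x8}
⟦beside x3⟧ = {x : ⟨x, x3⟩ ∈ ⟦beside⟧} = {x1, x2, x4, x6, x7, x8}
⟦chef⟧ = {x1, x4, x6, x7, x8}
… ∩ ⟦in front of x6⟧ = {x1, x4, x6, x7, x8} ∩ {x2, x3, x5, x7} = {x7}
… ∩ ⟦who waited⟧ = {x7} ∩ {x4, x6, x7, x8} = {x7}
… ∩ ⟦beside x3⟧ = {x7} ∩ {x1, x2, x4, x6, x7, x8} = {x7}
… ∩ ⟦purple⟧ = {x7} ∩ {x1, x2, x3, x6, x7, x8} = {x7}
So ⟦purple chef in front of x6 who waited beside x3⟧ = {x7}.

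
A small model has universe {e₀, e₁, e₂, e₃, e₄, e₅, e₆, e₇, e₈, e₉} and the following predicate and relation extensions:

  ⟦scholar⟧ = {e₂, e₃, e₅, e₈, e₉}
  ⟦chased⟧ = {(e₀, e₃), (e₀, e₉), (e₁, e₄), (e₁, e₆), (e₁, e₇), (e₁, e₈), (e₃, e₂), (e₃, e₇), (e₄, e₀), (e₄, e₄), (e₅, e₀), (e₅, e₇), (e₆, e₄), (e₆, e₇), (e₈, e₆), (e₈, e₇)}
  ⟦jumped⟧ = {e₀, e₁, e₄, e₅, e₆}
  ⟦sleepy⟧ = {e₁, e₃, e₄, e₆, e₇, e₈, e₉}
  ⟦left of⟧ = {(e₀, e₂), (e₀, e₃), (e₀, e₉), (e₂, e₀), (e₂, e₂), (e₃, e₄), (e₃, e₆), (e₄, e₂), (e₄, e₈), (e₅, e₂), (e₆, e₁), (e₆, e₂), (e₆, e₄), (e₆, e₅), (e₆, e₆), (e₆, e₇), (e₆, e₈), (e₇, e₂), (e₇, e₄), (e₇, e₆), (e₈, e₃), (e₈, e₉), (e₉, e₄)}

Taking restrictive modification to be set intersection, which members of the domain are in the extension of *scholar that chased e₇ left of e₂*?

⟦that chased e₇⟧ = {x : ⟨x, e₇⟩ ∈ ⟦chased⟧} = {e₁, e₃, e₅, e₆, e₈}
⟦left of e₂⟧ = {x : ⟨x, e₂⟩ ∈ ⟦left of⟧} = {e₀, e₂, e₄, e₅, e₆, e₇}
⟦scholar⟧ = {e₂, e₃, e₅, e₈, e₉}
… ∩ ⟦that chased e₇⟧ = {e₂, e₃, e₅, e₈, e₉} ∩ {e₁, e₃, e₅, e₆, e₈} = {e₃, e₅, e₈}
… ∩ ⟦left of e₂⟧ = {e₃, e₅, e₈} ∩ {e₀, e₂, e₄, e₅, e₆, e₇} = {e₅}
So ⟦scholar that chased e₇ left of e₂⟧ = {e₅}.

{e₅}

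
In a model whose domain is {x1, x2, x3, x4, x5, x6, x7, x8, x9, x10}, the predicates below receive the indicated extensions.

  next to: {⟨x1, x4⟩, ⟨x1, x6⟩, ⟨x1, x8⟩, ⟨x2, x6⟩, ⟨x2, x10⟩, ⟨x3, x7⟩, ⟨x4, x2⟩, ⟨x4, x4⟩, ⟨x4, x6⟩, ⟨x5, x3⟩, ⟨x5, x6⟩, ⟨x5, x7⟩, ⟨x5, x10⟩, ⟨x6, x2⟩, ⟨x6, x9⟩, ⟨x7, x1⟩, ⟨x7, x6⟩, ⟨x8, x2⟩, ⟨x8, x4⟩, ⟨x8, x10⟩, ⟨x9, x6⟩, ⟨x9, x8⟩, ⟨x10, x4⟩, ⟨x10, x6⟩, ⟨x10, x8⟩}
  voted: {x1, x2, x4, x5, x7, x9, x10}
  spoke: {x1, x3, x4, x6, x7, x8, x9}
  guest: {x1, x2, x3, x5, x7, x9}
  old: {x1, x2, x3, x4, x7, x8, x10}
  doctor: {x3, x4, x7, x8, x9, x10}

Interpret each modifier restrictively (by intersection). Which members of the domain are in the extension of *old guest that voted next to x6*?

⟦that voted⟧ = ⟦voted⟧ = {x1, x2, x4, x5, x7, x9, x10}
⟦next to x6⟧ = {x : ⟨x, x6⟩ ∈ ⟦next to⟧} = {x1, x2, x4, x5, x7, x9, x10}
⟦guest⟧ = {x1, x2, x3, x5, x7, x9}
… ∩ ⟦that voted⟧ = {x1, x2, x3, x5, x7, x9} ∩ {x1, x2, x4, x5, x7, x9, x10} = {x1, x2, x5, x7, x9}
… ∩ ⟦next to x6⟧ = {x1, x2, x5, x7, x9} ∩ {x1, x2, x4, x5, x7, x9, x10} = {x1, x2, x5, x7, x9}
… ∩ ⟦old⟧ = {x1, x2, x5, x7, x9} ∩ {x1, x2, x3, x4, x7, x8, x10} = {x1, x2, x7}
So ⟦old guest that voted next to x6⟧ = {x1, x2, x7}.

{x1, x2, x7}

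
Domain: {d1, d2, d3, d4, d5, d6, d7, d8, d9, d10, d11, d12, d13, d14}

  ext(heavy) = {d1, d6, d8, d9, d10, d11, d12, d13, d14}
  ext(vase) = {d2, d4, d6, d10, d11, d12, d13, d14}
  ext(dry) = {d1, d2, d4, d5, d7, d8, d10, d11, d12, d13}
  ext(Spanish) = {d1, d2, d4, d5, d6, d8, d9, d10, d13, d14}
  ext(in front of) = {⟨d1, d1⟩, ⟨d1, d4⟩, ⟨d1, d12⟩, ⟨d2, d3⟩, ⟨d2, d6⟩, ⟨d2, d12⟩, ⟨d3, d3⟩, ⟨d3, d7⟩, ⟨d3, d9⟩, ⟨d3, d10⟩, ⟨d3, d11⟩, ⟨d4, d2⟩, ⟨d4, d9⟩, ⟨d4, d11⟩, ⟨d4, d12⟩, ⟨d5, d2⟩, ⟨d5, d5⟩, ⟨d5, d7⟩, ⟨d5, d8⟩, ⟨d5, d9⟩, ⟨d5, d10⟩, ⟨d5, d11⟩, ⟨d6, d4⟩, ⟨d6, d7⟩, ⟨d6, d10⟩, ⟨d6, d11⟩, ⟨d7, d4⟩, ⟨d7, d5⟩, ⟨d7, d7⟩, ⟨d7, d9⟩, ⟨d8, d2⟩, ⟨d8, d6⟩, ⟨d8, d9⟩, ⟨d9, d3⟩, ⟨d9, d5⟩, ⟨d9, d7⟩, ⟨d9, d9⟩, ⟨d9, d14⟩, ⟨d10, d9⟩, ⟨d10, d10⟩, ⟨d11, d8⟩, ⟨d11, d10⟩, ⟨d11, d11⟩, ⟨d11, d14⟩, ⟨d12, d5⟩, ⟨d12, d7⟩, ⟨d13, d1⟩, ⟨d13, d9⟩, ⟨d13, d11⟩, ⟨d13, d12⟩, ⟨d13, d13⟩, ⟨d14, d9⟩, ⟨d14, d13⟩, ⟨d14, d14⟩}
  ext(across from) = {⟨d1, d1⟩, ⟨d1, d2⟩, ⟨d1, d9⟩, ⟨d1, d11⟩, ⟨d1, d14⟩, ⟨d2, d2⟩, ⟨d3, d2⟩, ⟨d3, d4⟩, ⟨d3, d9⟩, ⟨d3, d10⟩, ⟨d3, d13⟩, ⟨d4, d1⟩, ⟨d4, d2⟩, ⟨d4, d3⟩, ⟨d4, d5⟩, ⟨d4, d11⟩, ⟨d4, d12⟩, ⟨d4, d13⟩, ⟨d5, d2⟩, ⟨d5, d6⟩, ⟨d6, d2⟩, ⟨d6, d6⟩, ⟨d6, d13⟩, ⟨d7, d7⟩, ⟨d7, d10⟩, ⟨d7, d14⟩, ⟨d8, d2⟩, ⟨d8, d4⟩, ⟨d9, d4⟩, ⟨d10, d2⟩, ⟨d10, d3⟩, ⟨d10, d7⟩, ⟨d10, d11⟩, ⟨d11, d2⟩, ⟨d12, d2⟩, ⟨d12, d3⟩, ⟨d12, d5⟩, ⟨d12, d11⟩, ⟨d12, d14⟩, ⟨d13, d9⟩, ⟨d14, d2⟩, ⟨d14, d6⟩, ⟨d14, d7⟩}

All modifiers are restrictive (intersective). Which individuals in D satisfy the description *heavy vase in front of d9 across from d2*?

⟦in front of d9⟧ = {x : ⟨x, d9⟩ ∈ ⟦in front of⟧} = {d3, d4, d5, d7, d8, d9, d10, d13, d14}
⟦across from d2⟧ = {x : ⟨x, d2⟩ ∈ ⟦across from⟧} = {d1, d2, d3, d4, d5, d6, d8, d10, d11, d12, d14}
⟦vase⟧ = {d2, d4, d6, d10, d11, d12, d13, d14}
… ∩ ⟦in front of d9⟧ = {d2, d4, d6, d10, d11, d12, d13, d14} ∩ {d3, d4, d5, d7, d8, d9, d10, d13, d14} = {d4, d10, d13, d14}
… ∩ ⟦across from d2⟧ = {d4, d10, d13, d14} ∩ {d1, d2, d3, d4, d5, d6, d8, d10, d11, d12, d14} = {d4, d10, d14}
… ∩ ⟦heavy⟧ = {d4, d10, d14} ∩ {d1, d6, d8, d9, d10, d11, d12, d13, d14} = {d10, d14}
So ⟦heavy vase in front of d9 across from d2⟧ = {d10, d14}.

{d10, d14}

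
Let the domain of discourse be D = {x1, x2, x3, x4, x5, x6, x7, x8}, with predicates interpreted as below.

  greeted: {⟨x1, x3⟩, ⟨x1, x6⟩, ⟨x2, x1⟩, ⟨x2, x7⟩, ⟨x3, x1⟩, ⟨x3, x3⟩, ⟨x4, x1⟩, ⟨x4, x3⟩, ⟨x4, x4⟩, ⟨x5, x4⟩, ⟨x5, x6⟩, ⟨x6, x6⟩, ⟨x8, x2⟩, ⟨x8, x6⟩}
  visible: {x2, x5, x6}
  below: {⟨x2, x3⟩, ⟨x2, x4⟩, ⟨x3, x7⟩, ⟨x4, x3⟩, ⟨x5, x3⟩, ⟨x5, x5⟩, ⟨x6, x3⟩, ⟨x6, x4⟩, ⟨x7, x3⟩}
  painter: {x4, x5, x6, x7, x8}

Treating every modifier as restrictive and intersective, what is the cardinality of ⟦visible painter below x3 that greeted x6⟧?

2

⟦below x3⟧ = {x : ⟨x, x3⟩ ∈ ⟦below⟧} = {x2, x4, x5, x6, x7}
⟦that greeted x6⟧ = {x : ⟨x, x6⟩ ∈ ⟦greeted⟧} = {x1, x5, x6, x8}
⟦painter⟧ = {x4, x5, x6, x7, x8}
… ∩ ⟦below x3⟧ = {x4, x5, x6, x7, x8} ∩ {x2, x4, x5, x6, x7} = {x4, x5, x6, x7}
… ∩ ⟦that greeted x6⟧ = {x4, x5, x6, x7} ∩ {x1, x5, x6, x8} = {x5, x6}
… ∩ ⟦visible⟧ = {x5, x6} ∩ {x2, x5, x6} = {x5, x6}
⟦visible painter below x3 that greeted x6⟧ = {x5, x6}, so the cardinality is 2.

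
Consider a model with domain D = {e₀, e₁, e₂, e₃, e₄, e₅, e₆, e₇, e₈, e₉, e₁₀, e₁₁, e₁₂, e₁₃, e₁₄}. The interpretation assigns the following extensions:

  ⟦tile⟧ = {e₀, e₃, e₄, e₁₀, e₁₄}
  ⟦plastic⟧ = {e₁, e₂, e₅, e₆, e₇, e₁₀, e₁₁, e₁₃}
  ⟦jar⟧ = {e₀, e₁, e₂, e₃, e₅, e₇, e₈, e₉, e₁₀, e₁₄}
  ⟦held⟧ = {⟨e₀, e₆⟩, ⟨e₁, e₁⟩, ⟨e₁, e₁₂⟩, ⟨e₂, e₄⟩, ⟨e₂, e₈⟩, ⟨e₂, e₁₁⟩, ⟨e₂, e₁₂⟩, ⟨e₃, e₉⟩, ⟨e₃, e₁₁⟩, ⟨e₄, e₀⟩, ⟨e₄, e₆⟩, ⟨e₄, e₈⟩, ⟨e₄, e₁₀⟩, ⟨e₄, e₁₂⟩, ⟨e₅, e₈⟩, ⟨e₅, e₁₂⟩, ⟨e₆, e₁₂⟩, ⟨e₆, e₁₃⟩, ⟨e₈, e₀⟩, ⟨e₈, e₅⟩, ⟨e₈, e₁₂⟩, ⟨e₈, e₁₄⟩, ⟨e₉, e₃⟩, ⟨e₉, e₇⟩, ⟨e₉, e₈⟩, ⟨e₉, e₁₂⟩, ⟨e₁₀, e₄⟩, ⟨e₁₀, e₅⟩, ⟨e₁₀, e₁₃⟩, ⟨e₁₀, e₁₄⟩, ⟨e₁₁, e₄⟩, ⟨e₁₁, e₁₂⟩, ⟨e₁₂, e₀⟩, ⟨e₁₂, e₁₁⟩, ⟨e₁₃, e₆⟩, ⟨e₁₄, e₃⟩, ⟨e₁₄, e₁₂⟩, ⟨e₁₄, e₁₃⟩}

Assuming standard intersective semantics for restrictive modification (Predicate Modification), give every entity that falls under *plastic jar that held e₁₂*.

{e₁, e₂, e₅}

⟦that held e₁₂⟧ = {x : ⟨x, e₁₂⟩ ∈ ⟦held⟧} = {e₁, e₂, e₄, e₅, e₆, e₈, e₉, e₁₁, e₁₄}
⟦jar⟧ = {e₀, e₁, e₂, e₃, e₅, e₇, e₈, e₉, e₁₀, e₁₄}
… ∩ ⟦that held e₁₂⟧ = {e₀, e₁, e₂, e₃, e₅, e₇, e₈, e₉, e₁₀, e₁₄} ∩ {e₁, e₂, e₄, e₅, e₆, e₈, e₉, e₁₁, e₁₄} = {e₁, e₂, e₅, e₈, e₉, e₁₄}
… ∩ ⟦plastic⟧ = {e₁, e₂, e₅, e₈, e₉, e₁₄} ∩ {e₁, e₂, e₅, e₆, e₇, e₁₀, e₁₁, e₁₃} = {e₁, e₂, e₅}
So ⟦plastic jar that held e₁₂⟧ = {e₁, e₂, e₅}.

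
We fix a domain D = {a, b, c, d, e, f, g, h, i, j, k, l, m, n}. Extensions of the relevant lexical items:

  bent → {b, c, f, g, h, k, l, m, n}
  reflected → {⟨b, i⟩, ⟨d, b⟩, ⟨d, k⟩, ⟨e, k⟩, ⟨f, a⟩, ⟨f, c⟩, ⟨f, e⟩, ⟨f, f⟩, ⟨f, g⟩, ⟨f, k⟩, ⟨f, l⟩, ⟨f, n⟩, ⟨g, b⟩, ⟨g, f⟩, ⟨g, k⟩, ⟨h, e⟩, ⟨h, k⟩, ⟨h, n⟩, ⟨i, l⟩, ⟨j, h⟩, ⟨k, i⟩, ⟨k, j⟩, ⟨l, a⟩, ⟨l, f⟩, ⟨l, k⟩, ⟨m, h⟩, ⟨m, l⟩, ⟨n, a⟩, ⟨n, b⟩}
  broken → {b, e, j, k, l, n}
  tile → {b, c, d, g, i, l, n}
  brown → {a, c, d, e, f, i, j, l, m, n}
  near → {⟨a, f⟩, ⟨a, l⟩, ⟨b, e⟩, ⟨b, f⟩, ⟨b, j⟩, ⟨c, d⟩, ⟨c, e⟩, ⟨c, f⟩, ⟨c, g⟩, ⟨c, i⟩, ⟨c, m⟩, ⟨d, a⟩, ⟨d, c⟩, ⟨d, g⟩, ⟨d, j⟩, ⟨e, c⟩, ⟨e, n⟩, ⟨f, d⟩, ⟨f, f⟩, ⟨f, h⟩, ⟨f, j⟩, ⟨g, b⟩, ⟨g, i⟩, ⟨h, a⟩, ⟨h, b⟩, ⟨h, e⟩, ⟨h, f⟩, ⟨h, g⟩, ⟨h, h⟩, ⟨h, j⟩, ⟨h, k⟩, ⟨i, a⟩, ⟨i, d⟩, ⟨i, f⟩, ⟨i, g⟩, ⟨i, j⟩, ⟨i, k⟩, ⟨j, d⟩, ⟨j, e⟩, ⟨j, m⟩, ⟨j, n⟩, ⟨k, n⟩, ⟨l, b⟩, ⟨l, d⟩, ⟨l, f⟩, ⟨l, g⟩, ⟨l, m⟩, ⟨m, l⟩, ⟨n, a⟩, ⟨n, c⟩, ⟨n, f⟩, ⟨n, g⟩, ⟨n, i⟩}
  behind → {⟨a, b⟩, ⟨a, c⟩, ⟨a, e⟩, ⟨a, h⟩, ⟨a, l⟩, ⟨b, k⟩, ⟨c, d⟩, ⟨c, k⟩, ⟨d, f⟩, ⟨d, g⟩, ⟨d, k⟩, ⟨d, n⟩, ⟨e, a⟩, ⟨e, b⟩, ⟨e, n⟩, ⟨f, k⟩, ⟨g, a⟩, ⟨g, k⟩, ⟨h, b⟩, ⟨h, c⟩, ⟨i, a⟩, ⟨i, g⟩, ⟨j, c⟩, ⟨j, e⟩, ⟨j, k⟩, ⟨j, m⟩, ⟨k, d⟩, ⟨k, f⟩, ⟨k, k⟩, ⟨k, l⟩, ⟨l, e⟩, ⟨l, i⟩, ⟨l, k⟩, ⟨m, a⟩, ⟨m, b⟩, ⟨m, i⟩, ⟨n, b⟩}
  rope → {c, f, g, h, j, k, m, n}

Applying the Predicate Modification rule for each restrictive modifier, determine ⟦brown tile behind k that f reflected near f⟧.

⟦behind k⟧ = {x : ⟨x, k⟩ ∈ ⟦behind⟧} = {b, c, d, f, g, j, k, l}
⟦that f reflected⟧ = {x : ⟨f, x⟩ ∈ ⟦reflected⟧} = {a, c, e, f, g, k, l, n}
⟦near f⟧ = {x : ⟨x, f⟩ ∈ ⟦near⟧} = {a, b, c, f, h, i, l, n}
⟦tile⟧ = {b, c, d, g, i, l, n}
… ∩ ⟦behind k⟧ = {b, c, d, g, i, l, n} ∩ {b, c, d, f, g, j, k, l} = {b, c, d, g, l}
… ∩ ⟦that f reflected⟧ = {b, c, d, g, l} ∩ {a, c, e, f, g, k, l, n} = {c, g, l}
… ∩ ⟦near f⟧ = {c, g, l} ∩ {a, b, c, f, h, i, l, n} = {c, l}
… ∩ ⟦brown⟧ = {c, l} ∩ {a, c, d, e, f, i, j, l, m, n} = {c, l}
So ⟦brown tile behind k that f reflected near f⟧ = {c, l}.

{c, l}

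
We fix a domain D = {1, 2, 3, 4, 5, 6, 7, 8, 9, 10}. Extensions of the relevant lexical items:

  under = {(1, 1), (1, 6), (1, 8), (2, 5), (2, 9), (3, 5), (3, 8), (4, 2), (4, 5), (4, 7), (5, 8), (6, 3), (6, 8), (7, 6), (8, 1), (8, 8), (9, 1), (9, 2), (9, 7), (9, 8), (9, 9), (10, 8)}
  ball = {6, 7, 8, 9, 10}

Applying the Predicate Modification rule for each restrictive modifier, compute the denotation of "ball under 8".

{6, 8, 9, 10}

⟦under 8⟧ = {x : ⟨x, 8⟩ ∈ ⟦under⟧} = {1, 3, 5, 6, 8, 9, 10}
⟦ball⟧ = {6, 7, 8, 9, 10}
… ∩ ⟦under 8⟧ = {6, 7, 8, 9, 10} ∩ {1, 3, 5, 6, 8, 9, 10} = {6, 8, 9, 10}
So ⟦ball under 8⟧ = {6, 8, 9, 10}.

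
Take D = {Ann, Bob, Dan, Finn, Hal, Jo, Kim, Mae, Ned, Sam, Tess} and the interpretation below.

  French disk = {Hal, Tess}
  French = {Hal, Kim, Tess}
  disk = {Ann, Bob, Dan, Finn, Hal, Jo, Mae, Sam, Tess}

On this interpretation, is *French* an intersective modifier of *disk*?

yes

⟦French⟧ ∩ ⟦disk⟧ = {Hal, Kim, Tess} ∩ {Ann, Bob, Dan, Finn, Hal, Jo, Mae, Sam, Tess} = {Hal, Tess}
Observed ⟦French disk⟧ = {Hal, Tess}.
These coincide, so the modifier is intersective here.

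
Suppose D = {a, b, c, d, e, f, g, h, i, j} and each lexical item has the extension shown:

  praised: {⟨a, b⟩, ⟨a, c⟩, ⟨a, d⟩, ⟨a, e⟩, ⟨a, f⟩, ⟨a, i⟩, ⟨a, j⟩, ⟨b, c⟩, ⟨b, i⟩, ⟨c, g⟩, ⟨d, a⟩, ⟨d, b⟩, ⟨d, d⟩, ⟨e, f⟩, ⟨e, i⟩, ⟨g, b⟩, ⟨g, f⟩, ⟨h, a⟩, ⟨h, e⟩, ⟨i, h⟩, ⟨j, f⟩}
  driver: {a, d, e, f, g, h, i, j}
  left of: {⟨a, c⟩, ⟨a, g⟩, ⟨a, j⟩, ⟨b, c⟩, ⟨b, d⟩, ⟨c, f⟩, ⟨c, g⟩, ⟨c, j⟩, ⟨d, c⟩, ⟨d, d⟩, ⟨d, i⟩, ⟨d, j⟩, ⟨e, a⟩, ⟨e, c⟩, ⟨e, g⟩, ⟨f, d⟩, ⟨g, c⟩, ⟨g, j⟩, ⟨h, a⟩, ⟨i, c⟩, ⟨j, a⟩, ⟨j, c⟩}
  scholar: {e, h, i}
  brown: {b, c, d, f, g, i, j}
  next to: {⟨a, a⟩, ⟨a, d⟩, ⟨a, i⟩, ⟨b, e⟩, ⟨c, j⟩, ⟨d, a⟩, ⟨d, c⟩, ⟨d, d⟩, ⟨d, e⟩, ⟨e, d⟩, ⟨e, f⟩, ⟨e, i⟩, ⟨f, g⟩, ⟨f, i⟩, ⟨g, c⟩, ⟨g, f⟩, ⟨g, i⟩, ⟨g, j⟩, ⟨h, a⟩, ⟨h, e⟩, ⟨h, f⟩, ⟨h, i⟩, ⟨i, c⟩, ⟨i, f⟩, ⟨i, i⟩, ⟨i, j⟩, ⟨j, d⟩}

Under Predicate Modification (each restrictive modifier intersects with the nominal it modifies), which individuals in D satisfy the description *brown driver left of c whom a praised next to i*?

⟦left of c⟧ = {x : ⟨x, c⟩ ∈ ⟦left of⟧} = {a, b, d, e, g, i, j}
⟦whom a praised⟧ = {x : ⟨a, x⟩ ∈ ⟦praised⟧} = {b, c, d, e, f, i, j}
⟦next to i⟧ = {x : ⟨x, i⟩ ∈ ⟦next to⟧} = {a, e, f, g, h, i}
⟦driver⟧ = {a, d, e, f, g, h, i, j}
… ∩ ⟦left of c⟧ = {a, d, e, f, g, h, i, j} ∩ {a, b, d, e, g, i, j} = {a, d, e, g, i, j}
… ∩ ⟦whom a praised⟧ = {a, d, e, g, i, j} ∩ {b, c, d, e, f, i, j} = {d, e, i, j}
… ∩ ⟦next to i⟧ = {d, e, i, j} ∩ {a, e, f, g, h, i} = {e, i}
… ∩ ⟦brown⟧ = {e, i} ∩ {b, c, d, f, g, i, j} = {i}
So ⟦brown driver left of c whom a praised next to i⟧ = {i}.

{i}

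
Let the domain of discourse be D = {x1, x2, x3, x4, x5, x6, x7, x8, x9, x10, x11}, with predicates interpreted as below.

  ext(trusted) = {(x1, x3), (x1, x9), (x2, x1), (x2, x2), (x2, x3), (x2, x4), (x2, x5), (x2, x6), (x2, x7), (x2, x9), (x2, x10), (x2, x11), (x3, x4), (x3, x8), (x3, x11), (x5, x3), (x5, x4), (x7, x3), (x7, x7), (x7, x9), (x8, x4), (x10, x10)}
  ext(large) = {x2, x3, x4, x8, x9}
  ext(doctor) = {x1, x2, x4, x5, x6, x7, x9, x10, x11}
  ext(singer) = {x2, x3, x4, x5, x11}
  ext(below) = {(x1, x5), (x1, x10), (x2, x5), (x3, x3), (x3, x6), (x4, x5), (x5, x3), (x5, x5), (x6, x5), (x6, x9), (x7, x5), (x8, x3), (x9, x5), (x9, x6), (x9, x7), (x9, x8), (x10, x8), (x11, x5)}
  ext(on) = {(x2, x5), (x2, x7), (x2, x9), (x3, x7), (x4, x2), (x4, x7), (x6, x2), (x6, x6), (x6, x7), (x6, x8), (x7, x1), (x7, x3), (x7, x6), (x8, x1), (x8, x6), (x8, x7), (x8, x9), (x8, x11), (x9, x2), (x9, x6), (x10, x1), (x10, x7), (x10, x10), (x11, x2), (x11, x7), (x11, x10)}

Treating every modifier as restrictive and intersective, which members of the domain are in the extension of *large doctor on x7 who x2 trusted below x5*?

{x2, x4}

⟦on x7⟧ = {x : ⟨x, x7⟩ ∈ ⟦on⟧} = {x2, x3, x4, x6, x8, x10, x11}
⟦who x2 trusted⟧ = {x : ⟨x2, x⟩ ∈ ⟦trusted⟧} = {x1, x2, x3, x4, x5, x6, x7, x9, x10, x11}
⟦below x5⟧ = {x : ⟨x, x5⟩ ∈ ⟦below⟧} = {x1, x2, x4, x5, x6, x7, x9, x11}
⟦doctor⟧ = {x1, x2, x4, x5, x6, x7, x9, x10, x11}
… ∩ ⟦on x7⟧ = {x1, x2, x4, x5, x6, x7, x9, x10, x11} ∩ {x2, x3, x4, x6, x8, x10, x11} = {x2, x4, x6, x10, x11}
… ∩ ⟦who x2 trusted⟧ = {x2, x4, x6, x10, x11} ∩ {x1, x2, x3, x4, x5, x6, x7, x9, x10, x11} = {x2, x4, x6, x10, x11}
… ∩ ⟦below x5⟧ = {x2, x4, x6, x10, x11} ∩ {x1, x2, x4, x5, x6, x7, x9, x11} = {x2, x4, x6, x11}
… ∩ ⟦large⟧ = {x2, x4, x6, x11} ∩ {x2, x3, x4, x8, x9} = {x2, x4}
So ⟦large doctor on x7 who x2 trusted below x5⟧ = {x2, x4}.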